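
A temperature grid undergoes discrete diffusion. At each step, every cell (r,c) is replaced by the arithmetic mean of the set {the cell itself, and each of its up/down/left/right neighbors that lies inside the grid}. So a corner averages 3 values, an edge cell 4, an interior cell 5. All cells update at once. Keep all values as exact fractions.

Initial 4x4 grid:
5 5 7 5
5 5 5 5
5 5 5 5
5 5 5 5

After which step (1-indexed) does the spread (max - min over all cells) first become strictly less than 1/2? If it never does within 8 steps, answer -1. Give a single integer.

Answer: 3

Derivation:
Step 1: max=17/3, min=5, spread=2/3
Step 2: max=331/60, min=5, spread=31/60
Step 3: max=2911/540, min=5, spread=211/540
  -> spread < 1/2 first at step 3
Step 4: max=286843/54000, min=5, spread=16843/54000
Step 5: max=2568643/486000, min=22579/4500, spread=130111/486000
Step 6: max=76542367/14580000, min=1357159/270000, spread=3255781/14580000
Step 7: max=2287353691/437400000, min=1361107/270000, spread=82360351/437400000
Step 8: max=68361316891/13122000000, min=245506441/48600000, spread=2074577821/13122000000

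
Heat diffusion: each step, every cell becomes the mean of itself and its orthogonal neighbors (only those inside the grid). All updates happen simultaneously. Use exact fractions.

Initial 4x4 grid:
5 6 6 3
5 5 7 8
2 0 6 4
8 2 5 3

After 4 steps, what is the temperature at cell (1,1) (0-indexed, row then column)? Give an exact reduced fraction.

Answer: 107047/22500

Derivation:
Step 1: cell (1,1) = 23/5
Step 2: cell (1,1) = 19/4
Step 3: cell (1,1) = 3547/750
Step 4: cell (1,1) = 107047/22500
Full grid after step 4:
  15781/3240 17126/3375 145469/27000 355669/64800
  244871/54000 107047/22500 909547/180000 1139887/216000
  73759/18000 254977/60000 137713/30000 344669/72000
  16723/4320 287081/72000 305809/72000 48533/10800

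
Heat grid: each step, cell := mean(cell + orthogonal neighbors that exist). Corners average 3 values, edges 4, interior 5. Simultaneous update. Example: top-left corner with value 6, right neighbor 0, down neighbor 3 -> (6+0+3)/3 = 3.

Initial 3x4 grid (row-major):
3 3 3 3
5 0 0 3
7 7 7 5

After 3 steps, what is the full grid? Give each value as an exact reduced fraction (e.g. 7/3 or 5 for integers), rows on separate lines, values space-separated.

After step 1:
  11/3 9/4 9/4 3
  15/4 3 13/5 11/4
  19/3 21/4 19/4 5
After step 2:
  29/9 67/24 101/40 8/3
  67/16 337/100 307/100 267/80
  46/9 29/6 22/5 25/6
After step 3:
  1469/432 5359/1800 829/300 2047/720
  19069/4800 7301/2000 6681/2000 15889/4800
  2035/432 15943/3600 1647/400 2857/720

Answer: 1469/432 5359/1800 829/300 2047/720
19069/4800 7301/2000 6681/2000 15889/4800
2035/432 15943/3600 1647/400 2857/720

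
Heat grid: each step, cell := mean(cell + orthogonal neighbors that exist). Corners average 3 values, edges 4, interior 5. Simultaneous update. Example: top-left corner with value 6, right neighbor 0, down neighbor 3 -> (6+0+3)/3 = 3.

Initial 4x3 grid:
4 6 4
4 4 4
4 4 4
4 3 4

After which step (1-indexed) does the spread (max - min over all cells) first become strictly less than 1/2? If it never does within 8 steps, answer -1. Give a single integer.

Step 1: max=14/3, min=11/3, spread=1
Step 2: max=547/120, min=893/240, spread=67/80
Step 3: max=4757/1080, min=8203/2160, spread=437/720
Step 4: max=1881643/432000, min=3314021/864000, spread=29951/57600
Step 5: max=16676813/3888000, min=30252211/7776000, spread=206761/518400
  -> spread < 1/2 first at step 5
Step 6: max=6629282323/1555200000, min=12176257421/3110400000, spread=14430763/41472000
Step 7: max=394542752657/93312000000, min=736640214439/186624000000, spread=139854109/497664000
Step 8: max=23550774917563/5598720000000, min=44433596000501/11197440000000, spread=7114543559/29859840000

Answer: 5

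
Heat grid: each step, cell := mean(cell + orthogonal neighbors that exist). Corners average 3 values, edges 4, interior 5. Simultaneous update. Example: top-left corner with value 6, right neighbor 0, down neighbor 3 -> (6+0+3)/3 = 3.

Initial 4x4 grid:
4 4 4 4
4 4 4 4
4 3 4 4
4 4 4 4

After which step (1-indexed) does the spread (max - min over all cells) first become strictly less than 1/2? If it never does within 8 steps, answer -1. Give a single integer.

Answer: 1

Derivation:
Step 1: max=4, min=15/4, spread=1/4
  -> spread < 1/2 first at step 1
Step 2: max=4, min=189/50, spread=11/50
Step 3: max=4, min=9233/2400, spread=367/2400
Step 4: max=2387/600, min=41629/10800, spread=1337/10800
Step 5: max=71531/18000, min=1254331/324000, spread=33227/324000
Step 6: max=427951/108000, min=37665673/9720000, spread=849917/9720000
Step 7: max=6411467/1620000, min=1132685653/291600000, spread=21378407/291600000
Step 8: max=1920311657/486000000, min=34025537629/8748000000, spread=540072197/8748000000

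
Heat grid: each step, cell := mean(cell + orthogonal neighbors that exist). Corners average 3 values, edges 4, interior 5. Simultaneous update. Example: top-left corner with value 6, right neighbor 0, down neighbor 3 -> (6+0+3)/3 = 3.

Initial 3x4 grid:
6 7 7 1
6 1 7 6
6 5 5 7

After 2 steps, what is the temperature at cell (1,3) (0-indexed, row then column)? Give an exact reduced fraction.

Answer: 1267/240

Derivation:
Step 1: cell (1,3) = 21/4
Step 2: cell (1,3) = 1267/240
Full grid after step 2:
  49/9 1337/240 1237/240 185/36
  439/80 493/100 543/100 1267/240
  44/9 1267/240 429/80 23/4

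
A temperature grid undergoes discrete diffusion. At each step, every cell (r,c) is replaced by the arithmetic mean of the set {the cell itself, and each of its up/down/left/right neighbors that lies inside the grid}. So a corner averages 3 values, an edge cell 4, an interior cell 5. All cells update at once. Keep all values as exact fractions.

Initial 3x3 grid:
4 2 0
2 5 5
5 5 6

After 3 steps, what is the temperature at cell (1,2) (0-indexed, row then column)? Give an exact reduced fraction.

Step 1: cell (1,2) = 4
Step 2: cell (1,2) = 58/15
Step 3: cell (1,2) = 884/225
Full grid after step 3:
  6943/2160 15617/4800 7043/2160
  13619/3600 2839/750 884/225
  3031/720 64201/14400 9593/2160

Answer: 884/225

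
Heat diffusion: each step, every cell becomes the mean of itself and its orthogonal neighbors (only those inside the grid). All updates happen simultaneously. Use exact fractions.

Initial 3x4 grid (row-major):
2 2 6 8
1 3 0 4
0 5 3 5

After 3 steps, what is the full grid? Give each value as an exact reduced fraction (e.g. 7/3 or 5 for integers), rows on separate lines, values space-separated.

After step 1:
  5/3 13/4 4 6
  3/2 11/5 16/5 17/4
  2 11/4 13/4 4
After step 2:
  77/36 667/240 329/80 19/4
  221/120 129/50 169/50 349/80
  25/12 51/20 33/10 23/6
After step 3:
  4867/2160 20899/7200 9013/2400 529/120
  15559/7200 15757/6000 3547/1000 19591/4800
  259/120 1577/600 3919/1200 2759/720

Answer: 4867/2160 20899/7200 9013/2400 529/120
15559/7200 15757/6000 3547/1000 19591/4800
259/120 1577/600 3919/1200 2759/720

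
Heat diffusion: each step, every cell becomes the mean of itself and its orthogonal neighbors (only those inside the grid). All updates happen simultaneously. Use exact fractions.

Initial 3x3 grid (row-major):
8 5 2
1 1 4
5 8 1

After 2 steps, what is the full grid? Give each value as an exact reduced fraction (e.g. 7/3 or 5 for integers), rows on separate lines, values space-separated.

Answer: 149/36 121/30 29/9
1013/240 173/50 69/20
73/18 331/80 121/36

Derivation:
After step 1:
  14/3 4 11/3
  15/4 19/5 2
  14/3 15/4 13/3
After step 2:
  149/36 121/30 29/9
  1013/240 173/50 69/20
  73/18 331/80 121/36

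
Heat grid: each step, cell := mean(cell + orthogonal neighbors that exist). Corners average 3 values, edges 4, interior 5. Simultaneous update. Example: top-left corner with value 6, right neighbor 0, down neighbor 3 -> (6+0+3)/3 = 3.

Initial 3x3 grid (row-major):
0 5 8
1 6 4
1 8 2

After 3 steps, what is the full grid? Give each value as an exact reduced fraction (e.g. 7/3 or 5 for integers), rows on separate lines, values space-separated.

After step 1:
  2 19/4 17/3
  2 24/5 5
  10/3 17/4 14/3
After step 2:
  35/12 1033/240 185/36
  91/30 104/25 151/30
  115/36 341/80 167/36
After step 3:
  2461/720 59471/14400 10423/2160
  5987/1800 3119/750 8537/1800
  7553/2160 19507/4800 10033/2160

Answer: 2461/720 59471/14400 10423/2160
5987/1800 3119/750 8537/1800
7553/2160 19507/4800 10033/2160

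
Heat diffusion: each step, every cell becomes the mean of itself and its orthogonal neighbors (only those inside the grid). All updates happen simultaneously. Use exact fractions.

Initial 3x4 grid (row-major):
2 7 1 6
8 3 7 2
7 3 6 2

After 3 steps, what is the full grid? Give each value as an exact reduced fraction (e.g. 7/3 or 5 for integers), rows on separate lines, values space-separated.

Answer: 5453/1080 16097/3600 1321/300 309/80
8971/1800 29857/6000 6203/1500 59293/14400
3847/720 11423/2400 32429/7200 4219/1080

Derivation:
After step 1:
  17/3 13/4 21/4 3
  5 28/5 19/5 17/4
  6 19/4 9/2 10/3
After step 2:
  167/36 593/120 153/40 25/6
  167/30 112/25 117/25 863/240
  21/4 417/80 983/240 145/36
After step 3:
  5453/1080 16097/3600 1321/300 309/80
  8971/1800 29857/6000 6203/1500 59293/14400
  3847/720 11423/2400 32429/7200 4219/1080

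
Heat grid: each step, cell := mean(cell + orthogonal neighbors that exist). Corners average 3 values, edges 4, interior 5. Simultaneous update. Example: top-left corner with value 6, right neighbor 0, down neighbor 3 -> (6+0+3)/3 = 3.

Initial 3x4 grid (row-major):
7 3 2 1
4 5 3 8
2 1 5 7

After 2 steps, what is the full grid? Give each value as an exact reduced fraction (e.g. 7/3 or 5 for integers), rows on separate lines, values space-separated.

Answer: 161/36 431/120 443/120 32/9
147/40 99/25 94/25 1181/240
121/36 767/240 1111/240 185/36

Derivation:
After step 1:
  14/3 17/4 9/4 11/3
  9/2 16/5 23/5 19/4
  7/3 13/4 4 20/3
After step 2:
  161/36 431/120 443/120 32/9
  147/40 99/25 94/25 1181/240
  121/36 767/240 1111/240 185/36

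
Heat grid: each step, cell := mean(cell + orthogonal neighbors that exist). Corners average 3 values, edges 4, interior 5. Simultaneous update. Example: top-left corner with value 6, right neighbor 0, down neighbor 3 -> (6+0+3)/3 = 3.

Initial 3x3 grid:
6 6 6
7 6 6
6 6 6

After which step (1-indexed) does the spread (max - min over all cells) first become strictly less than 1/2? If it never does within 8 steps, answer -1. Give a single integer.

Step 1: max=19/3, min=6, spread=1/3
  -> spread < 1/2 first at step 1
Step 2: max=1507/240, min=6, spread=67/240
Step 3: max=13397/2160, min=1207/200, spread=1807/10800
Step 4: max=5341963/864000, min=32761/5400, spread=33401/288000
Step 5: max=47885933/7776000, min=3283391/540000, spread=3025513/38880000
Step 6: max=19127326867/3110400000, min=175555949/28800000, spread=53531/995328
Step 7: max=1145776925849/186624000000, min=47447116051/7776000000, spread=450953/11943936
Step 8: max=68693543560603/11197440000000, min=5699728610519/933120000000, spread=3799043/143327232

Answer: 1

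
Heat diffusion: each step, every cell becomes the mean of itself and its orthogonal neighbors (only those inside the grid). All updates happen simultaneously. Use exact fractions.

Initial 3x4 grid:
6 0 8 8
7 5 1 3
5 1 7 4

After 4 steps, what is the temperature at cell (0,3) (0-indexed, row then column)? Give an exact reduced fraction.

Answer: 18611/4050

Derivation:
Step 1: cell (0,3) = 19/3
Step 2: cell (0,3) = 175/36
Step 3: cell (0,3) = 668/135
Step 4: cell (0,3) = 18611/4050
Full grid after step 4:
  592597/129600 474571/108000 500671/108000 18611/4050
  3771313/864000 1601777/360000 85589/20000 329099/72000
  574747/129600 900767/216000 930967/216000 275701/64800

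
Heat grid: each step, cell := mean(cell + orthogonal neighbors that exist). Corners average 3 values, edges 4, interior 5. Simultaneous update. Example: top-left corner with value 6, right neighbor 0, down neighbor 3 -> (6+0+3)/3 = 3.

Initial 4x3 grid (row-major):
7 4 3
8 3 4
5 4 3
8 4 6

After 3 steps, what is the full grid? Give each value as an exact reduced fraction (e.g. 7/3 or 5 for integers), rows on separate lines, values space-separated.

Answer: 11441/2160 21851/4800 8911/2160
18787/3600 9439/2000 1789/450
19607/3600 2331/500 7841/1800
5759/1080 4041/800 2417/540

Derivation:
After step 1:
  19/3 17/4 11/3
  23/4 23/5 13/4
  25/4 19/5 17/4
  17/3 11/2 13/3
After step 2:
  49/9 377/80 67/18
  86/15 433/100 473/120
  161/30 122/25 469/120
  209/36 193/40 169/36
After step 3:
  11441/2160 21851/4800 8911/2160
  18787/3600 9439/2000 1789/450
  19607/3600 2331/500 7841/1800
  5759/1080 4041/800 2417/540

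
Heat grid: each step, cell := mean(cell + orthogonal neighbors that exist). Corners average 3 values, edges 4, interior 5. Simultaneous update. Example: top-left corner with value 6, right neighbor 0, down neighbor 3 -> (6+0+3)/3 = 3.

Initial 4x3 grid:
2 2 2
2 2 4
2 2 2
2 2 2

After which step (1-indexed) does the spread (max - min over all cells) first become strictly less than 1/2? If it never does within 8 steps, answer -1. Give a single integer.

Answer: 3

Derivation:
Step 1: max=8/3, min=2, spread=2/3
Step 2: max=151/60, min=2, spread=31/60
Step 3: max=1291/540, min=2, spread=211/540
  -> spread < 1/2 first at step 3
Step 4: max=124897/54000, min=1847/900, spread=14077/54000
Step 5: max=1112407/486000, min=111683/54000, spread=5363/24300
Step 6: max=32900809/14580000, min=62869/30000, spread=93859/583200
Step 7: max=1959874481/874800000, min=102536467/48600000, spread=4568723/34992000
Step 8: max=116756435629/52488000000, min=3097618889/1458000000, spread=8387449/83980800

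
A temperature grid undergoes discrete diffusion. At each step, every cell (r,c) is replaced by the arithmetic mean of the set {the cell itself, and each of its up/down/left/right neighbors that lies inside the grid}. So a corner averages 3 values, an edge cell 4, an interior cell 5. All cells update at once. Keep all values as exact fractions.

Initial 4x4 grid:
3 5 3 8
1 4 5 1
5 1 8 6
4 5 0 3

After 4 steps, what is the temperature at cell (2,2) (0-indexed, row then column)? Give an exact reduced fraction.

Step 1: cell (2,2) = 4
Step 2: cell (2,2) = 213/50
Step 3: cell (2,2) = 39/10
Step 4: cell (2,2) = 9991/2500
Full grid after step 4:
  3853/1080 68291/18000 8409/2000 15833/3600
  873/250 3811/1000 41007/10000 17283/4000
  97397/27000 329891/90000 9991/2500 29243/7200
  114389/32400 402143/108000 9023/2400 2653/675

Answer: 9991/2500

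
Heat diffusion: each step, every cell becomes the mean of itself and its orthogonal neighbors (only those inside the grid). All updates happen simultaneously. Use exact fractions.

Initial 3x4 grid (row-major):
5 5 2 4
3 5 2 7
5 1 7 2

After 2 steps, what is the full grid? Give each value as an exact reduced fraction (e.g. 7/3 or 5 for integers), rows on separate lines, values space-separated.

Answer: 157/36 451/120 493/120 34/9
451/120 421/100 89/25 1081/240
4 137/40 523/120 145/36

Derivation:
After step 1:
  13/3 17/4 13/4 13/3
  9/2 16/5 23/5 15/4
  3 9/2 3 16/3
After step 2:
  157/36 451/120 493/120 34/9
  451/120 421/100 89/25 1081/240
  4 137/40 523/120 145/36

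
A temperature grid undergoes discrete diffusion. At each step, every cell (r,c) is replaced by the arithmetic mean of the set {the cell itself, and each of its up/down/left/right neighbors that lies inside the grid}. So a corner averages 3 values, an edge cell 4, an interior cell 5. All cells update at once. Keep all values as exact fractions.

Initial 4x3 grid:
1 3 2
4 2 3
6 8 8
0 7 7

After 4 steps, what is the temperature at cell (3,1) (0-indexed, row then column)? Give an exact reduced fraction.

Step 1: cell (3,1) = 11/2
Step 2: cell (3,1) = 701/120
Step 3: cell (3,1) = 40327/7200
Step 4: cell (3,1) = 2359733/432000
Full grid after step 4:
  209917/64800 359467/108000 227317/64800
  822499/216000 359551/90000 915499/216000
  994019/216000 890677/180000 1127519/216000
  82283/16200 2359733/432000 23177/4050

Answer: 2359733/432000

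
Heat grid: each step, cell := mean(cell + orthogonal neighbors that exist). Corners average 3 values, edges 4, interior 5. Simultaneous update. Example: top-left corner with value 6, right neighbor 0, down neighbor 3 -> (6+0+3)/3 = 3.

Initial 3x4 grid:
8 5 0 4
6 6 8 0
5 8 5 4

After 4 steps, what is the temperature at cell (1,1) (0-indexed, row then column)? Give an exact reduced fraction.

Step 1: cell (1,1) = 33/5
Step 2: cell (1,1) = 137/25
Step 3: cell (1,1) = 17171/3000
Step 4: cell (1,1) = 1928963/360000
Full grid after step 4:
  730363/129600 283097/54000 114601/27000 61871/16200
  5151907/864000 1928963/360000 842369/180000 420889/108000
  774613/129600 1231763/216000 346061/72000 94253/21600

Answer: 1928963/360000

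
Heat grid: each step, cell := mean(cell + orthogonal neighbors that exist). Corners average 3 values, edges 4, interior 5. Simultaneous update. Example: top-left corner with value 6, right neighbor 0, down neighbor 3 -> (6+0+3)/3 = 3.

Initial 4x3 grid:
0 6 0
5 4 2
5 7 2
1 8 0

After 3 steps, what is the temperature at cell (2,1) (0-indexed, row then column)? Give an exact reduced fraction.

Step 1: cell (2,1) = 26/5
Step 2: cell (2,1) = 17/4
Step 3: cell (2,1) = 319/80
Full grid after step 3:
  3869/1080 4543/1440 6373/2160
  2773/720 4423/1200 4451/1440
  155/36 319/80 1007/288
  592/135 163/40 7907/2160

Answer: 319/80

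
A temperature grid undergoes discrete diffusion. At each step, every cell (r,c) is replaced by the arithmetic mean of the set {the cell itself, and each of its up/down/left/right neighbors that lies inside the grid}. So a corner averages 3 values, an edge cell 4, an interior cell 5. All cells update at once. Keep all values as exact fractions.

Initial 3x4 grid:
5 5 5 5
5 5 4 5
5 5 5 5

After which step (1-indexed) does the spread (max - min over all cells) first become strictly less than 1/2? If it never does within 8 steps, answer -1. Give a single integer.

Step 1: max=5, min=19/4, spread=1/4
  -> spread < 1/2 first at step 1
Step 2: max=5, min=477/100, spread=23/100
Step 3: max=1987/400, min=23189/4800, spread=131/960
Step 4: max=35609/7200, min=209449/43200, spread=841/8640
Step 5: max=7106627/1440000, min=83857949/17280000, spread=56863/691200
Step 6: max=63810457/12960000, min=756065659/155520000, spread=386393/6220800
Step 7: max=25499641187/5184000000, min=302646276869/62208000000, spread=26795339/497664000
Step 8: max=1528113850333/311040000000, min=18178584285871/3732480000000, spread=254051069/5971968000

Answer: 1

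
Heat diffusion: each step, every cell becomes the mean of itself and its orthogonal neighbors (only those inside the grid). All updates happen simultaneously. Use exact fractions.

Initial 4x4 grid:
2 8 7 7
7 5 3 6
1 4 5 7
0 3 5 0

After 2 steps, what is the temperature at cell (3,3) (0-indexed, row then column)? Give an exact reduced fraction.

Answer: 47/12

Derivation:
Step 1: cell (3,3) = 4
Step 2: cell (3,3) = 47/12
Full grid after step 2:
  179/36 1369/240 1417/240 56/9
  1069/240 469/100 137/25 1327/240
  701/240 99/25 427/100 381/80
  22/9 671/240 301/80 47/12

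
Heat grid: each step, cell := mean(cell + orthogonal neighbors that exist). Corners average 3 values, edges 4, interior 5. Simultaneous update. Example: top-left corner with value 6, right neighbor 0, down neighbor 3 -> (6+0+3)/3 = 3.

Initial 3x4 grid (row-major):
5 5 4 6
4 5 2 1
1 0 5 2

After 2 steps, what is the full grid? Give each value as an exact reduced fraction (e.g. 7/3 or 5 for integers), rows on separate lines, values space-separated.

Answer: 79/18 253/60 241/60 32/9
797/240 357/100 317/100 749/240
49/18 37/15 83/30 23/9

Derivation:
After step 1:
  14/3 19/4 17/4 11/3
  15/4 16/5 17/5 11/4
  5/3 11/4 9/4 8/3
After step 2:
  79/18 253/60 241/60 32/9
  797/240 357/100 317/100 749/240
  49/18 37/15 83/30 23/9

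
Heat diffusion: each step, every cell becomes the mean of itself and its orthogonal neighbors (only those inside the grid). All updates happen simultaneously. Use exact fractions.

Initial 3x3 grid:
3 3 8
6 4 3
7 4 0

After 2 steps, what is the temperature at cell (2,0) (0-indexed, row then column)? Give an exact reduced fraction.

Step 1: cell (2,0) = 17/3
Step 2: cell (2,0) = 173/36
Full grid after step 2:
  9/2 103/24 155/36
  14/3 21/5 59/16
  173/36 63/16 59/18

Answer: 173/36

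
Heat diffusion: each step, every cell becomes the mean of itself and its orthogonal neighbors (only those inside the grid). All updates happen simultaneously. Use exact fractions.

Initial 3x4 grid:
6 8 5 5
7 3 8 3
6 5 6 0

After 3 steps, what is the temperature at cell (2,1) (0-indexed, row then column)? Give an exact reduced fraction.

Step 1: cell (2,1) = 5
Step 2: cell (2,1) = 439/80
Step 3: cell (2,1) = 4173/800
Full grid after step 3:
  739/120 3461/600 19681/3600 517/108
  4623/800 11477/2000 29501/6000 16411/3600
  1373/240 4173/800 11479/2400 199/48

Answer: 4173/800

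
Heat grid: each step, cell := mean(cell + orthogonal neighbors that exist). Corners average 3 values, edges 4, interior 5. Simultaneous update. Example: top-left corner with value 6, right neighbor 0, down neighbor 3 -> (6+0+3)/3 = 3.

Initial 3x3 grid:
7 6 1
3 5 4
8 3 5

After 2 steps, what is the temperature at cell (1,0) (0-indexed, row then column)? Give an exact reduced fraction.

Answer: 399/80

Derivation:
Step 1: cell (1,0) = 23/4
Step 2: cell (1,0) = 399/80
Full grid after step 2:
  95/18 359/80 73/18
  399/80 237/50 937/240
  47/9 1087/240 13/3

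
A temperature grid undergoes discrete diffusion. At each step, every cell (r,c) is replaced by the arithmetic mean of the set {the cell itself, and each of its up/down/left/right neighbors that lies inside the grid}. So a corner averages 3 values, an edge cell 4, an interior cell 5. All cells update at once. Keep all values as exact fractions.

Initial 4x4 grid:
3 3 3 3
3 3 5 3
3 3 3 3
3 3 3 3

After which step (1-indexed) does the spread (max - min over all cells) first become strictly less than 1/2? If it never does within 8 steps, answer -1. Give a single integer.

Step 1: max=7/2, min=3, spread=1/2
Step 2: max=86/25, min=3, spread=11/25
  -> spread < 1/2 first at step 2
Step 3: max=3967/1200, min=3, spread=367/1200
Step 4: max=17771/5400, min=913/300, spread=1337/5400
Step 5: max=527669/162000, min=27469/9000, spread=33227/162000
Step 6: max=15794327/4860000, min=166049/54000, spread=849917/4860000
Step 7: max=471114347/145800000, min=2498533/810000, spread=21378407/145800000
Step 8: max=14088462371/4374000000, min=752688343/243000000, spread=540072197/4374000000

Answer: 2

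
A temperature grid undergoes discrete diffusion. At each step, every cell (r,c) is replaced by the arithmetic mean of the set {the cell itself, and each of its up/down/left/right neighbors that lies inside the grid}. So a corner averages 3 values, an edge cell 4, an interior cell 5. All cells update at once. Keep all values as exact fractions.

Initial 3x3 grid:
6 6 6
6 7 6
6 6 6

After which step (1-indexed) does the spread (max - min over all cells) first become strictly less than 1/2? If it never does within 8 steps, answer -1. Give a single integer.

Answer: 1

Derivation:
Step 1: max=25/4, min=6, spread=1/4
  -> spread < 1/2 first at step 1
Step 2: max=156/25, min=489/80, spread=51/400
Step 3: max=29623/4800, min=2207/360, spread=589/14400
Step 4: max=184943/30000, min=1769081/288000, spread=31859/1440000
Step 5: max=106371607/17280000, min=11064721/1800000, spread=751427/86400000
Step 6: max=664634687/108000000, min=6375863129/1036800000, spread=23149331/5184000000
Step 7: max=382730654263/62208000000, min=39854931889/6480000000, spread=616540643/311040000000
Step 8: max=2391912453983/388800000000, min=22958812008761/3732480000000, spread=17737747379/18662400000000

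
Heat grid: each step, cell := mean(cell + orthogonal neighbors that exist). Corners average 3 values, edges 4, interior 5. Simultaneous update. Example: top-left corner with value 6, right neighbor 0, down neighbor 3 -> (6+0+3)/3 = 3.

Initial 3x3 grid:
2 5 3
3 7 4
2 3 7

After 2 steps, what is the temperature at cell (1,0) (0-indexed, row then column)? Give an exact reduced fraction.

Step 1: cell (1,0) = 7/2
Step 2: cell (1,0) = 139/40
Full grid after step 2:
  133/36 959/240 9/2
  139/40 443/100 1099/240
  131/36 989/240 44/9

Answer: 139/40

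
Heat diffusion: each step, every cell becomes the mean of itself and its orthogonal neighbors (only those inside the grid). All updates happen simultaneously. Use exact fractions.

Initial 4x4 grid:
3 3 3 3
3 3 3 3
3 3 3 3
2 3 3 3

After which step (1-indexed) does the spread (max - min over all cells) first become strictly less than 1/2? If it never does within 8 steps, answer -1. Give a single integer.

Step 1: max=3, min=8/3, spread=1/3
  -> spread < 1/2 first at step 1
Step 2: max=3, min=49/18, spread=5/18
Step 3: max=3, min=607/216, spread=41/216
Step 4: max=3, min=18397/6480, spread=1043/6480
Step 5: max=3, min=557647/194400, spread=25553/194400
Step 6: max=53921/18000, min=16824541/5832000, spread=645863/5832000
Step 7: max=359029/120000, min=507238309/174960000, spread=16225973/174960000
Step 8: max=161299/54000, min=15268922017/5248800000, spread=409340783/5248800000

Answer: 1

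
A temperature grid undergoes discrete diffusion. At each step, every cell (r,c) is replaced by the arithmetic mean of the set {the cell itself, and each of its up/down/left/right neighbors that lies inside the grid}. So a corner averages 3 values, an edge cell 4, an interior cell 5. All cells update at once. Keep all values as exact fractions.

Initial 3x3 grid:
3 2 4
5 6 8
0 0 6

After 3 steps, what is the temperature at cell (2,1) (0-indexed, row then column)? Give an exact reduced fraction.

Step 1: cell (2,1) = 3
Step 2: cell (2,1) = 203/60
Step 3: cell (2,1) = 3319/900
Full grid after step 3:
  7697/2160 19693/4800 9847/2160
  2703/800 23423/6000 16501/3600
  3341/1080 3319/900 577/135

Answer: 3319/900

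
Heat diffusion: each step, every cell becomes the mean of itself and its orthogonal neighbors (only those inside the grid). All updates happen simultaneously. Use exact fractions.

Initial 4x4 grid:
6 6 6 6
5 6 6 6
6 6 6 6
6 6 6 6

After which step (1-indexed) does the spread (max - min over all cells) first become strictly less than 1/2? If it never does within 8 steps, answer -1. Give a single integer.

Step 1: max=6, min=17/3, spread=1/3
  -> spread < 1/2 first at step 1
Step 2: max=6, min=689/120, spread=31/120
Step 3: max=6, min=6269/1080, spread=211/1080
Step 4: max=6, min=631157/108000, spread=16843/108000
Step 5: max=53921/9000, min=5693357/972000, spread=130111/972000
Step 6: max=3232841/540000, min=171317633/29160000, spread=3255781/29160000
Step 7: max=3228893/540000, min=5148446309/874800000, spread=82360351/874800000
Step 8: max=580693559/97200000, min=154712683109/26244000000, spread=2074577821/26244000000

Answer: 1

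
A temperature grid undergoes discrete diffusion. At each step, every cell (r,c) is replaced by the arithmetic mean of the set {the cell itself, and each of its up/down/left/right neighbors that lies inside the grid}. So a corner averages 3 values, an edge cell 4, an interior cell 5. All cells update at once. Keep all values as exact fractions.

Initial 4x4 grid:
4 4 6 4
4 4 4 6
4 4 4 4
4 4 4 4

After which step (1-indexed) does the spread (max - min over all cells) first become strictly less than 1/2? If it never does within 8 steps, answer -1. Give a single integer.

Step 1: max=16/3, min=4, spread=4/3
Step 2: max=287/60, min=4, spread=47/60
Step 3: max=1291/270, min=4, spread=211/270
Step 4: max=37441/8100, min=4, spread=5041/8100
Step 5: max=1110643/243000, min=9079/2250, spread=130111/243000
Step 6: max=32802367/7290000, min=547159/135000, spread=3255781/7290000
  -> spread < 1/2 first at step 6
Step 7: max=975153691/218700000, min=551107/135000, spread=82360351/218700000
Step 8: max=28995316891/6561000000, min=99706441/24300000, spread=2074577821/6561000000

Answer: 6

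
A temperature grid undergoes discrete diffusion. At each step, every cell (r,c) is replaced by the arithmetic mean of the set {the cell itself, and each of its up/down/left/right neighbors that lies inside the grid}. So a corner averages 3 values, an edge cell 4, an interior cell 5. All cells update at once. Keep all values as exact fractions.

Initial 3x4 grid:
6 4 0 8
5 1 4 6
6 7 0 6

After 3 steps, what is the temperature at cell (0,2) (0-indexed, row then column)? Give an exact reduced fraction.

Answer: 29539/7200

Derivation:
Step 1: cell (0,2) = 4
Step 2: cell (0,2) = 817/240
Step 3: cell (0,2) = 29539/7200
Full grid after step 3:
  3119/720 2981/800 29539/7200 9007/2160
  3421/800 524/125 11201/3000 16187/3600
  3379/720 9643/2400 3371/800 2989/720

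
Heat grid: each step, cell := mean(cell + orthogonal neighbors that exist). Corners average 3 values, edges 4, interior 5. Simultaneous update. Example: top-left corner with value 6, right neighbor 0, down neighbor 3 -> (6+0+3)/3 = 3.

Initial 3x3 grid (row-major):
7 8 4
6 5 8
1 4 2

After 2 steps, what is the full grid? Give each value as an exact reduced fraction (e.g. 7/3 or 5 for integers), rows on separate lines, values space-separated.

After step 1:
  7 6 20/3
  19/4 31/5 19/4
  11/3 3 14/3
After step 2:
  71/12 97/15 209/36
  1297/240 247/50 1337/240
  137/36 263/60 149/36

Answer: 71/12 97/15 209/36
1297/240 247/50 1337/240
137/36 263/60 149/36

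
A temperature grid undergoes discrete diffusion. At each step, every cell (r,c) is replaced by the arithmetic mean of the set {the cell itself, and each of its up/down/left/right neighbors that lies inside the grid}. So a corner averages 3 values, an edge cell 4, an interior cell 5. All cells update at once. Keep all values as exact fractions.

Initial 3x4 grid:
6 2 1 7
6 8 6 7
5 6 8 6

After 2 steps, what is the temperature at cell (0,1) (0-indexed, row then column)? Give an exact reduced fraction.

Answer: 1111/240

Derivation:
Step 1: cell (0,1) = 17/4
Step 2: cell (0,1) = 1111/240
Full grid after step 2:
  91/18 1111/240 77/16 31/6
  1331/240 577/100 143/25 49/8
  56/9 1471/240 105/16 20/3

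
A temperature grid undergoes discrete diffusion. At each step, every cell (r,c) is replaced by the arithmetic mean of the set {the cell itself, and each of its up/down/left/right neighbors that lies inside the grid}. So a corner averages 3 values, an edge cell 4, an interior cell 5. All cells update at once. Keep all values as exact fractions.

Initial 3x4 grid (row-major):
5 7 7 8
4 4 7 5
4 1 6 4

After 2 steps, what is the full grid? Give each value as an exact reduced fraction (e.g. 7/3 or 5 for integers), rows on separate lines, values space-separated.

After step 1:
  16/3 23/4 29/4 20/3
  17/4 23/5 29/5 6
  3 15/4 9/2 5
After step 2:
  46/9 86/15 191/30 239/36
  1031/240 483/100 563/100 88/15
  11/3 317/80 381/80 31/6

Answer: 46/9 86/15 191/30 239/36
1031/240 483/100 563/100 88/15
11/3 317/80 381/80 31/6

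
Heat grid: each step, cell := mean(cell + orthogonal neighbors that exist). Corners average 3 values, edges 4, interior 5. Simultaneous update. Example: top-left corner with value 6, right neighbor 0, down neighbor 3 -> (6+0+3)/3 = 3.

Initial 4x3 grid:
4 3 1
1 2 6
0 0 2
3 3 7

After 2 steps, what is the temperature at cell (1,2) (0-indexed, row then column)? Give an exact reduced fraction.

Answer: 367/120

Derivation:
Step 1: cell (1,2) = 11/4
Step 2: cell (1,2) = 367/120
Full grid after step 2:
  83/36 109/40 103/36
  469/240 54/25 367/120
  123/80 59/25 119/40
  25/12 213/80 11/3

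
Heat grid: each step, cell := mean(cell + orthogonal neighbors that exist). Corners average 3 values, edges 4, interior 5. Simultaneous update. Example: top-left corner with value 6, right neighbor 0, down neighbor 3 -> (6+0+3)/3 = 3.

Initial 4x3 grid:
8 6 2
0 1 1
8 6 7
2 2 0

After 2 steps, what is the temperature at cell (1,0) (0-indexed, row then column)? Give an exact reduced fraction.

Step 1: cell (1,0) = 17/4
Step 2: cell (1,0) = 943/240
Full grid after step 2:
  79/18 883/240 10/3
  943/240 377/100 241/80
  341/80 88/25 281/80
  7/2 143/40 3

Answer: 943/240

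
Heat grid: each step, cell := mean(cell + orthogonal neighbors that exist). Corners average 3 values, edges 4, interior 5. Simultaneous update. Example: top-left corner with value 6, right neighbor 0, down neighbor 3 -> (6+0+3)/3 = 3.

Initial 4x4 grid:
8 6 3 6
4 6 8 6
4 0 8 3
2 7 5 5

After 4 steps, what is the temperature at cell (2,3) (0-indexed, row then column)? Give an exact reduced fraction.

Answer: 1127009/216000

Derivation:
Step 1: cell (2,3) = 11/2
Step 2: cell (2,3) = 1223/240
Step 3: cell (2,3) = 7783/1440
Step 4: cell (2,3) = 1127009/216000
Full grid after step 4:
  427/80 64703/12000 66931/12000 39757/7200
  88247/18000 156757/30000 318833/60000 395411/72000
  246179/54000 839111/180000 233003/45000 1127009/216000
  272081/64800 993191/216000 1048319/216000 1681/324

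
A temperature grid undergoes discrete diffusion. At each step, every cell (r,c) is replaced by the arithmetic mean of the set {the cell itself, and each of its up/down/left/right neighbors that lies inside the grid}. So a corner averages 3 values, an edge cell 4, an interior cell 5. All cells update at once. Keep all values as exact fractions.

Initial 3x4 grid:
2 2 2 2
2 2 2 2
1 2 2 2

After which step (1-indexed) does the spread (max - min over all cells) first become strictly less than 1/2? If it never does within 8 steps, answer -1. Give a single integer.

Answer: 1

Derivation:
Step 1: max=2, min=5/3, spread=1/3
  -> spread < 1/2 first at step 1
Step 2: max=2, min=31/18, spread=5/18
Step 3: max=2, min=391/216, spread=41/216
Step 4: max=2, min=47623/25920, spread=4217/25920
Step 5: max=14321/7200, min=2901251/1555200, spread=38417/311040
Step 6: max=285403/144000, min=175423789/93312000, spread=1903471/18662400
Step 7: max=8524241/4320000, min=10596450911/5598720000, spread=18038617/223948800
Step 8: max=764673241/388800000, min=638578217149/335923200000, spread=883978523/13436928000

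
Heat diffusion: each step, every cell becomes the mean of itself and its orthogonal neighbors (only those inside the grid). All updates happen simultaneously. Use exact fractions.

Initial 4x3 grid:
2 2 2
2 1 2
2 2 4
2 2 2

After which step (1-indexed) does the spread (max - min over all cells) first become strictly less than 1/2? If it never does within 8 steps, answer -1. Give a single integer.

Step 1: max=8/3, min=7/4, spread=11/12
Step 2: max=577/240, min=11/6, spread=137/240
Step 3: max=5047/2160, min=673/360, spread=1009/2160
  -> spread < 1/2 first at step 3
Step 4: max=29249/12960, min=16421/8640, spread=1847/5184
Step 5: max=430741/194400, min=1000537/518400, spread=444317/1555200
Step 6: max=50860117/23328000, min=60875711/31104000, spread=4162667/18662400
Step 7: max=3018004583/1399680000, min=3691124509/1866240000, spread=199728961/1119744000
Step 8: max=179458591057/83980800000, min=223421915351/111974400000, spread=1902744727/13436928000

Answer: 3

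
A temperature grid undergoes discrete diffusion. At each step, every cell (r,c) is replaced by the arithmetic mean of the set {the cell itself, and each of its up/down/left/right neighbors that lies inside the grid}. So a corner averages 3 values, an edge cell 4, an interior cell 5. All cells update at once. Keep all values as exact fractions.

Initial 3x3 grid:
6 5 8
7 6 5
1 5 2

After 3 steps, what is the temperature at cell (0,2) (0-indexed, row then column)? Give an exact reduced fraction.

Answer: 2041/360

Derivation:
Step 1: cell (0,2) = 6
Step 2: cell (0,2) = 35/6
Step 3: cell (0,2) = 2041/360
Full grid after step 3:
  4067/720 27199/4800 2041/360
  18343/3600 3883/750 24499/4800
  4993/1080 32411/7200 3317/720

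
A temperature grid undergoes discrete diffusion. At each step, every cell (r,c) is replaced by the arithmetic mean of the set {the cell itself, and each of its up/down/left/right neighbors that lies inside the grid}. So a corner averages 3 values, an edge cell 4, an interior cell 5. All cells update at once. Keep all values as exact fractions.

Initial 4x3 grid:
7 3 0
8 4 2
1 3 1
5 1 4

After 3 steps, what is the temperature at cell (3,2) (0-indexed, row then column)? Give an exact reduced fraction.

Step 1: cell (3,2) = 2
Step 2: cell (3,2) = 31/12
Step 3: cell (3,2) = 169/72
Full grid after step 3:
  215/48 1021/288 1235/432
  391/96 263/75 727/288
  5287/1440 3433/1200 413/160
  653/216 8249/2880 169/72

Answer: 169/72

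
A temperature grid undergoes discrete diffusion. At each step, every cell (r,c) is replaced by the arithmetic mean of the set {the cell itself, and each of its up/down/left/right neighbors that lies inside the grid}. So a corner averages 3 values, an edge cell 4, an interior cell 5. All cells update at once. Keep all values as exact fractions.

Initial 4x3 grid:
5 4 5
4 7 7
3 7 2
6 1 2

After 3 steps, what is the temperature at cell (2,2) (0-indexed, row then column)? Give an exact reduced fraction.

Step 1: cell (2,2) = 9/2
Step 2: cell (2,2) = 185/48
Step 3: cell (2,2) = 30823/7200
Full grid after step 3:
  2687/540 72881/14400 1411/270
  34253/7200 30049/6000 34853/7200
  32423/7200 4209/1000 30823/7200
  1675/432 1541/400 1511/432

Answer: 30823/7200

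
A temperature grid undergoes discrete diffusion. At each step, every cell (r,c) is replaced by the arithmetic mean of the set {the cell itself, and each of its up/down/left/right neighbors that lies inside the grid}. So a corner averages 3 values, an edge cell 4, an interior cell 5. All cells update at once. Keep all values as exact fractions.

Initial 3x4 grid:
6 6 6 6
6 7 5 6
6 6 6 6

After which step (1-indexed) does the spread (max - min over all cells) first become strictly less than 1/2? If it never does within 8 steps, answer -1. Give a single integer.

Answer: 2

Derivation:
Step 1: max=25/4, min=23/4, spread=1/2
Step 2: max=37/6, min=35/6, spread=1/3
  -> spread < 1/2 first at step 2
Step 3: max=5891/960, min=5629/960, spread=131/480
Step 4: max=52681/8640, min=50999/8640, spread=841/4320
Step 5: max=4204063/691200, min=4090337/691200, spread=56863/345600
Step 6: max=37711193/6220800, min=36938407/6220800, spread=386393/3110400
Step 7: max=3012779339/497664000, min=2959188661/497664000, spread=26795339/248832000
Step 8: max=36085859069/5971968000, min=35577756931/5971968000, spread=254051069/2985984000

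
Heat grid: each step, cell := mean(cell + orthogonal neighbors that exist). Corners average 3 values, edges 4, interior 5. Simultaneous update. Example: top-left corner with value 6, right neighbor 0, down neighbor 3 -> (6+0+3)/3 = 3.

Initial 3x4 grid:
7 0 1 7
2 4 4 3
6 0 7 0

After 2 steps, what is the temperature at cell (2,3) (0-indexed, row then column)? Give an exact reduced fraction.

Step 1: cell (2,3) = 10/3
Step 2: cell (2,3) = 115/36
Full grid after step 2:
  43/12 11/4 101/30 61/18
  149/48 89/25 301/100 143/40
  35/9 35/12 53/15 115/36

Answer: 115/36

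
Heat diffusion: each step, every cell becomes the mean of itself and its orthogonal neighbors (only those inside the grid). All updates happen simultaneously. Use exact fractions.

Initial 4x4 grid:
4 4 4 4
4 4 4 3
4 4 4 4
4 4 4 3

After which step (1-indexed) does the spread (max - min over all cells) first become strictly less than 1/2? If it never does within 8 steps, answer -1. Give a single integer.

Answer: 2

Derivation:
Step 1: max=4, min=7/2, spread=1/2
Step 2: max=4, min=131/36, spread=13/36
  -> spread < 1/2 first at step 2
Step 3: max=4, min=26743/7200, spread=2057/7200
Step 4: max=3991/1000, min=7604/2025, spread=19111/81000
Step 5: max=13421/3375, min=24534331/6480000, spread=1233989/6480000
Step 6: max=8566019/2160000, min=55467679/14580000, spread=9411797/58320000
Step 7: max=1537301/388800, min=334302869/87480000, spread=362183/2733750
Step 8: max=38342970137/9720000000, min=50288436907/13122000000, spread=29491455559/262440000000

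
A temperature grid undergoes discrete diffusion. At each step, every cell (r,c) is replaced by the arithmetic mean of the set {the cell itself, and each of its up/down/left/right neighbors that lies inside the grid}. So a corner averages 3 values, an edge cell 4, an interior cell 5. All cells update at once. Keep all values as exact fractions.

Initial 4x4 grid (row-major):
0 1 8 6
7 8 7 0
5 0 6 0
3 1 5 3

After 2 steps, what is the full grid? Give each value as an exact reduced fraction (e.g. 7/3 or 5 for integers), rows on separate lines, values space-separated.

After step 1:
  8/3 17/4 11/2 14/3
  5 23/5 29/5 13/4
  15/4 4 18/5 9/4
  3 9/4 15/4 8/3
After step 2:
  143/36 1021/240 1213/240 161/36
  961/240 473/100 91/20 479/120
  63/16 91/25 97/25 353/120
  3 13/4 46/15 26/9

Answer: 143/36 1021/240 1213/240 161/36
961/240 473/100 91/20 479/120
63/16 91/25 97/25 353/120
3 13/4 46/15 26/9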